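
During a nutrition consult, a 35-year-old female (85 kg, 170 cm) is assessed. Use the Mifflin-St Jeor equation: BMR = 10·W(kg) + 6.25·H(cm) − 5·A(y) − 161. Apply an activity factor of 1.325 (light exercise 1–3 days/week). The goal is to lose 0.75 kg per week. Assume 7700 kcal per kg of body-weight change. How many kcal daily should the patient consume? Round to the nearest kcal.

Mifflin-St Jeor (female): BMR = 10(85) + 6.25(170) − 5(35) − 161 = 850 + 1062.5 − 175 − 161 = 1576.5 kcal/day.
TEE = 1576.5 × 1.325 = 2088.8625 kcal/day.
Required daily deficit = 0.75 × 7700 ÷ 7 = 825 kcal/day.
Target intake = 2088.8625 − 825 = 1263.8625 kcal/day.

1264 kcal daily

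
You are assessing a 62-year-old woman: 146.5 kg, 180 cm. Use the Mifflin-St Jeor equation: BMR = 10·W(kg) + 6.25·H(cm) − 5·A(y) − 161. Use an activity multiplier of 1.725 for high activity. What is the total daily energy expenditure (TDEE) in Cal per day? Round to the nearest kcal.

3655 Cal per day

Mifflin-St Jeor (female): BMR = 10(146.5) + 6.25(180) − 5(62) − 161 = 1465 + 1125 − 310 − 161 = 2119 kcal/day.
TEE = BMR × activity factor = 2119 × 1.725 = 3655.275 kcal/day.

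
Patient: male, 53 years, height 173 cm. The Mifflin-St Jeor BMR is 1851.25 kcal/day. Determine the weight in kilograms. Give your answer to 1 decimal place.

1851.25 = 10·W + 6.25(173) − 5(53) + 5
10·W = 1851.25 − 821.25 = 1030, so W = 103 kg.

103.0 kg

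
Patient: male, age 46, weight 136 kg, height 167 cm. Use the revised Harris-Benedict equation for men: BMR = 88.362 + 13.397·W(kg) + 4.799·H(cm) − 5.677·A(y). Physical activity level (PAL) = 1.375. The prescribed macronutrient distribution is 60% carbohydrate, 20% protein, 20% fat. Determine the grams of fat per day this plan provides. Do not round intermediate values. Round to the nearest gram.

Harris-Benedict: BMR = 88.362 + 13.397(136) + 4.799(167) − 5.677(46) = 2450.645 kcal/day.
TEE = 2450.645 × 1.375 = 3369.6369 kcal/day.
Fat energy = 20% × 3369.6369 = 673.9274 kcal.
Fat = 673.9274 ÷ 9 kcal/g = 74.8808 g.

75 g/day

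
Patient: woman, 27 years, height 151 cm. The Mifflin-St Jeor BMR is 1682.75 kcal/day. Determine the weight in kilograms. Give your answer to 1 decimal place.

1682.75 = 10·W + 6.25(151) − 5(27) − 161
10·W = 1682.75 − 647.75 = 1035, so W = 103.5 kg.

103.5 kg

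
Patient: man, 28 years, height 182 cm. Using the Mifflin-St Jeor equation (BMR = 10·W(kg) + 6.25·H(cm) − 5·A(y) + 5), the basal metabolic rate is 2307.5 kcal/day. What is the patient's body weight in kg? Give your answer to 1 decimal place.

2307.5 = 10·W + 6.25(182) − 5(28) + 5
10·W = 2307.5 − 1002.5 = 1305, so W = 130.5 kg.

130.5 kg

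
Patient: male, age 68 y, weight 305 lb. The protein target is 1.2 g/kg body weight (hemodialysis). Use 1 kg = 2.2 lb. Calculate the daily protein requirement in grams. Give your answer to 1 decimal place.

Weight in kg = 305 ÷ 2.2 = 138.6364 kg.
Protein = 1.2 g/kg × 138.6364 kg = 166.3636 g/day.

166.4 g/day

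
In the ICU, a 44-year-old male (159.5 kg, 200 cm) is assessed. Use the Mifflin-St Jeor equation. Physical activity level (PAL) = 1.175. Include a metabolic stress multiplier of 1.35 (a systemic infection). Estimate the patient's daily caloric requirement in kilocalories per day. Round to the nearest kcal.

4172 kilocalories per day

Mifflin-St Jeor (male): BMR = 10(159.5) + 6.25(200) − 5(44) + 5 = 1595 + 1250 − 220 + 5 = 2630 kcal/day.
TEE = BMR × activity factor = 2630 × 1.175 = 3090.25 kcal/day.
Apply stress factor: 3090.25 × 1.35 = 4171.8375 kcal/day.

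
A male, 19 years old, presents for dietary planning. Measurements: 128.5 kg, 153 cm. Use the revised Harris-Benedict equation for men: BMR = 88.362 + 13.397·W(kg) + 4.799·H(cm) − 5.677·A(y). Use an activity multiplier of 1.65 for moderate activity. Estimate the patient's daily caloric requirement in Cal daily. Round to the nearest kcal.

4020 Cal daily

Harris-Benedict: BMR = 88.362 + 13.397(128.5) + 4.799(153) − 5.677(19) = 2436.2605 kcal/day.
TEE = BMR × activity factor = 2436.2605 × 1.65 = 4019.8298 kcal/day.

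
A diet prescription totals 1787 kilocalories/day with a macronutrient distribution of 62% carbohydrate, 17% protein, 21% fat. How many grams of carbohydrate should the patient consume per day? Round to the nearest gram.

277 g/day

Carbohydrate energy = 62% × 1787 = 1107.94 kcal.
At 4 kcal/g: 1107.94 ÷ 4 = 276.985 g.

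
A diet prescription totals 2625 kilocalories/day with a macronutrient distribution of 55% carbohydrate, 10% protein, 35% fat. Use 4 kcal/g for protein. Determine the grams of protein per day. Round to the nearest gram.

Protein energy = 10% × 2625 = 262.5 kcal.
At 4 kcal/g: 262.5 ÷ 4 = 65.625 g.

66 g/day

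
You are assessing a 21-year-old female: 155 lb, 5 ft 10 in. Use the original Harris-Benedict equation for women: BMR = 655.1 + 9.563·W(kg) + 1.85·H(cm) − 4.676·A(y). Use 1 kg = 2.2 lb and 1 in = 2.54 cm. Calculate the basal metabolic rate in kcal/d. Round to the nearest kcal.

1560 kcal/d

Convert to metric: weight = 155 ÷ 2.2 = 70.4545 kg; height = (5×12 + 10) × 2.54 = 70 × 2.54 = 177.8 cm.
Harris-Benedict: BMR = 655.1 + 9.563(70.4545) + 1.85(177.8) − 4.676(21) = 1559.5908 kcal/day.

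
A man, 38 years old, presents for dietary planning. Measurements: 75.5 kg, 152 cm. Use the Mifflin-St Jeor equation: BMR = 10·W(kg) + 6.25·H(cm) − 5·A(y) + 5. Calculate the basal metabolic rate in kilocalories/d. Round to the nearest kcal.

Mifflin-St Jeor (male): BMR = 10(75.5) + 6.25(152) − 5(38) + 5 = 755 + 950 − 190 + 5 = 1520 kcal/day.

1520 kilocalories/d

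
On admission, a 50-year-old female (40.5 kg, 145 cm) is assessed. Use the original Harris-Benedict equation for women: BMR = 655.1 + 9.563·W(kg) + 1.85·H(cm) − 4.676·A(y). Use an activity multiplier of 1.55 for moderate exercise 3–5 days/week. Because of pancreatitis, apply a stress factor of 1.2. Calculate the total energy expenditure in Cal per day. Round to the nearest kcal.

Harris-Benedict: BMR = 655.1 + 9.563(40.5) + 1.85(145) − 4.676(50) = 1076.8515 kcal/day.
TEE = BMR × activity factor = 1076.8515 × 1.55 = 1669.1198 kcal/day.
Apply stress factor: 1669.1198 × 1.2 = 2002.9438 kcal/day.

2003 Cal per day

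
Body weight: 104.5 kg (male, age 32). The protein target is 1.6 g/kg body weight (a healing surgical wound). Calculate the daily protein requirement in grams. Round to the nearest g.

167 g/day

Protein = 1.6 g/kg × 104.5 kg = 167.2 g/day.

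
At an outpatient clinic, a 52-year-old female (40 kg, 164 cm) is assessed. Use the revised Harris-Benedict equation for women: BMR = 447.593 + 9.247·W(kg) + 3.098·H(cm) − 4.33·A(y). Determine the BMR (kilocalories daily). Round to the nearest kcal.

Harris-Benedict: BMR = 447.593 + 9.247(40) + 3.098(164) − 4.33(52) = 1100.385 kcal/day.

1100 kilocalories daily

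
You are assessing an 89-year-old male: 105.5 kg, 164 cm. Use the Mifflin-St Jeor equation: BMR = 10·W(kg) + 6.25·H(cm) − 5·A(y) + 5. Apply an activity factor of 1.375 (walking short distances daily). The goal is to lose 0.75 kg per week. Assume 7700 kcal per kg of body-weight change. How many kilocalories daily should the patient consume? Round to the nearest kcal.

1430 kilocalories daily

Mifflin-St Jeor (male): BMR = 10(105.5) + 6.25(164) − 5(89) + 5 = 1055 + 1025 − 445 + 5 = 1640 kcal/day.
TEE = 1640 × 1.375 = 2255 kcal/day.
Required daily deficit = 0.75 × 7700 ÷ 7 = 825 kcal/day.
Target intake = 2255 − 825 = 1430 kcal/day.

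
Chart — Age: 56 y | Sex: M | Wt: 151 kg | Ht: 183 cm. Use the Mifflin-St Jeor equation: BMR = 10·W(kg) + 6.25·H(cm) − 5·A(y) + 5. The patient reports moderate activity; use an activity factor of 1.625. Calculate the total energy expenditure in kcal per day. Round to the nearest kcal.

3865 kcal per day

Mifflin-St Jeor (male): BMR = 10(151) + 6.25(183) − 5(56) + 5 = 1510 + 1143.75 − 280 + 5 = 2378.75 kcal/day.
TEE = BMR × activity factor = 2378.75 × 1.625 = 3865.4688 kcal/day.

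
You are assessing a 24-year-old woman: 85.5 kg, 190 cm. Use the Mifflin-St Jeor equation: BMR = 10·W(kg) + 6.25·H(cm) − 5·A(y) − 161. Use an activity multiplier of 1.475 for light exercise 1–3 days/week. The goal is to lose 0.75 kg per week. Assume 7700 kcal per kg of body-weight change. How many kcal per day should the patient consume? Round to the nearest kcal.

Mifflin-St Jeor (female): BMR = 10(85.5) + 6.25(190) − 5(24) − 161 = 855 + 1187.5 − 120 − 161 = 1761.5 kcal/day.
TEE = 1761.5 × 1.475 = 2598.2125 kcal/day.
Required daily deficit = 0.75 × 7700 ÷ 7 = 825 kcal/day.
Target intake = 2598.2125 − 825 = 1773.2125 kcal/day.

1773 kcal per day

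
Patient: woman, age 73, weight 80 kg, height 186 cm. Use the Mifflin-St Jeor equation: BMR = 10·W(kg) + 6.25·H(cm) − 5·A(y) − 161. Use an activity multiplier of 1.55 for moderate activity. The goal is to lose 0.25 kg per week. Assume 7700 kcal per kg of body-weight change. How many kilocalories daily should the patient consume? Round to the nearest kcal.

Mifflin-St Jeor (female): BMR = 10(80) + 6.25(186) − 5(73) − 161 = 800 + 1162.5 − 365 − 161 = 1436.5 kcal/day.
TEE = 1436.5 × 1.55 = 2226.575 kcal/day.
Required daily deficit = 0.25 × 7700 ÷ 7 = 275 kcal/day.
Target intake = 2226.575 − 275 = 1951.575 kcal/day.

1952 kilocalories daily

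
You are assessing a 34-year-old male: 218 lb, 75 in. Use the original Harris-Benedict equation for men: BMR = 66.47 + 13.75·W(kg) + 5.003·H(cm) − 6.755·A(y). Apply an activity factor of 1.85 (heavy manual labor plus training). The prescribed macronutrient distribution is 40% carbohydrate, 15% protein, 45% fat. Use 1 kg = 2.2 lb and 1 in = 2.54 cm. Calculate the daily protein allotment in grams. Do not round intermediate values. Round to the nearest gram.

149 g/day

Convert to metric: weight = 218 ÷ 2.2 = 99.0909 kg; height = 75 × 2.54 = 190.5 cm.
Harris-Benedict: BMR = 66.47 + 13.75(99.0909) + 5.003(190.5) − 6.755(34) = 2152.3715 kcal/day.
TEE = 2152.3715 × 1.85 = 3981.8873 kcal/day.
Protein energy = 15% × 3981.8873 = 597.2831 kcal.
Protein = 597.2831 ÷ 4 kcal/g = 149.3208 g.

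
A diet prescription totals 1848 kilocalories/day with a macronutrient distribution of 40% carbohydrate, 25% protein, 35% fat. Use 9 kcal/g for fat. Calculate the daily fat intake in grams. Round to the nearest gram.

Fat energy = 35% × 1848 = 646.8 kcal.
At 9 kcal/g: 646.8 ÷ 9 = 71.8667 g.

72 g/day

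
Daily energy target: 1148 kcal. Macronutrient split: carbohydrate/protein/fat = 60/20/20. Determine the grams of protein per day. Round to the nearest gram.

Protein energy = 20% × 1148 = 229.6 kcal.
At 4 kcal/g: 229.6 ÷ 4 = 57.4 g.

57 g/day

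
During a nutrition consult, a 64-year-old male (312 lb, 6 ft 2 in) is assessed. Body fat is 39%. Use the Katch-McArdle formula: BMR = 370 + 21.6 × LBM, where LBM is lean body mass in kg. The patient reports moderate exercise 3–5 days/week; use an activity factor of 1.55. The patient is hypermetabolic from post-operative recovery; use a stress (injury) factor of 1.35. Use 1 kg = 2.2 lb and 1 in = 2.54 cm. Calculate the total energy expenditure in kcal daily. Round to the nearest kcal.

Convert to metric: weight = 312 ÷ 2.2 = 141.8182 kg; height = (6×12 + 2) × 2.54 = 74 × 2.54 = 187.96 cm.
LBM = 141.8182 × (1 − 0.39) = 86.5091 kg. Katch-McArdle: BMR = 370 + 21.6 × 86.5091 = 2238.5964 kcal/day.
TEE = BMR × activity factor = 2238.5964 × 1.55 = 3469.8244 kcal/day.
Apply stress factor: 3469.8244 × 1.35 = 4684.2629 kcal/day.

4684 kcal daily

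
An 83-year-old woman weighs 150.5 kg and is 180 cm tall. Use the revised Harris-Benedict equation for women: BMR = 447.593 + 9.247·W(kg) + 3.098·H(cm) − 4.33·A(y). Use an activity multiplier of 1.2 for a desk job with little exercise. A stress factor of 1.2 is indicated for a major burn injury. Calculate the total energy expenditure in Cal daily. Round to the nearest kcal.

2934 Cal daily

Harris-Benedict: BMR = 447.593 + 9.247(150.5) + 3.098(180) − 4.33(83) = 2037.5165 kcal/day.
TEE = BMR × activity factor = 2037.5165 × 1.2 = 2445.0198 kcal/day.
Apply stress factor: 2445.0198 × 1.2 = 2934.0238 kcal/day.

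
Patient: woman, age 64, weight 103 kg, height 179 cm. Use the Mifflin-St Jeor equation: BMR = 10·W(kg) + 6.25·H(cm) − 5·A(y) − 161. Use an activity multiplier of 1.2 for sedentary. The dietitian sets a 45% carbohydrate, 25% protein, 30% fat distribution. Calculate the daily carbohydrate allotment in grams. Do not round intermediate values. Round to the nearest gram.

Mifflin-St Jeor (female): BMR = 10(103) + 6.25(179) − 5(64) − 161 = 1030 + 1118.75 − 320 − 161 = 1667.75 kcal/day.
TEE = 1667.75 × 1.2 = 2001.3 kcal/day.
Carbohydrate energy = 45% × 2001.3 = 900.585 kcal.
Carbohydrate = 900.585 ÷ 4 kcal/g = 225.1463 g.

225 g/day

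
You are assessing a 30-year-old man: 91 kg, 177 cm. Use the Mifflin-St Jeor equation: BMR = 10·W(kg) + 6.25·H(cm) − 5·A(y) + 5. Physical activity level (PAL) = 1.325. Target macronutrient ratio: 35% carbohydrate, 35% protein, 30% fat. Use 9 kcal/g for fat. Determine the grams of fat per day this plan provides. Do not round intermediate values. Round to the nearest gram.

83 g/day

Mifflin-St Jeor (male): BMR = 10(91) + 6.25(177) − 5(30) + 5 = 910 + 1106.25 − 150 + 5 = 1871.25 kcal/day.
TEE = 1871.25 × 1.325 = 2479.4063 kcal/day.
Fat energy = 30% × 2479.4063 = 743.8219 kcal.
Fat = 743.8219 ÷ 9 kcal/g = 82.6469 g.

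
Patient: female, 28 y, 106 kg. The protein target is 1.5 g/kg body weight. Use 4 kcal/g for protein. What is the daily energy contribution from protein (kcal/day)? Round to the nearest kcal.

636 kcal/day

Protein = 1.5 g/kg × 106 kg = 159 g/day.
Protein energy = 159 g × 4 kcal/g = 636 kcal/day.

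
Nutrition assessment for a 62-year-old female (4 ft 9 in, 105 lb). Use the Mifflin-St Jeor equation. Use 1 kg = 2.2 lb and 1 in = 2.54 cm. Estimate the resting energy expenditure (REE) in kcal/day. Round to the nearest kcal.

911 kcal/day

Convert to metric: weight = 105 ÷ 2.2 = 47.7273 kg; height = (4×12 + 9) × 2.54 = 57 × 2.54 = 144.78 cm.
Mifflin-St Jeor (female): BMR = 10(47.7273) + 6.25(144.78) − 5(62) − 161 = 477.2727 + 904.875 − 310 − 161 = 911.1477 kcal/day.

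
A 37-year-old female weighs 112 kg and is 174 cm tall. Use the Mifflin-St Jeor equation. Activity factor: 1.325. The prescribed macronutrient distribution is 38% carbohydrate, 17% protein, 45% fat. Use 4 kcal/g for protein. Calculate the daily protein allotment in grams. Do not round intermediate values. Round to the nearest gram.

105 g/day

Mifflin-St Jeor (female): BMR = 10(112) + 6.25(174) − 5(37) − 161 = 1120 + 1087.5 − 185 − 161 = 1861.5 kcal/day.
TEE = 1861.5 × 1.325 = 2466.4875 kcal/day.
Protein energy = 17% × 2466.4875 = 419.3029 kcal.
Protein = 419.3029 ÷ 4 kcal/g = 104.8257 g.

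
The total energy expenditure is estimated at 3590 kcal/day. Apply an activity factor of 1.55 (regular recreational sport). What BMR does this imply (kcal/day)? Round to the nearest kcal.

2316 kcal/day

BMR = TEE ÷ activity factor = 3590 ÷ 1.55 = 2316.129 kcal/day.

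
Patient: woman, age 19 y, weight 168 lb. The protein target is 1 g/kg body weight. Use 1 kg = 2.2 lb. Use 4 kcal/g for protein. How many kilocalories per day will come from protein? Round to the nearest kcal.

Weight in kg = 168 ÷ 2.2 = 76.3636 kg.
Protein = 1 g/kg × 76.3636 kg = 76.3636 g/day.
Protein energy = 76.3636 g × 4 kcal/g = 305.4545 kcal/day.

305 kcal/day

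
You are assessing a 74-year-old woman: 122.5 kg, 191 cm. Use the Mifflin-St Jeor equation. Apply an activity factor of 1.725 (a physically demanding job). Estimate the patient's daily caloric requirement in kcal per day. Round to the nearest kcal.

3256 kcal per day

Mifflin-St Jeor (female): BMR = 10(122.5) + 6.25(191) − 5(74) − 161 = 1225 + 1193.75 − 370 − 161 = 1887.75 kcal/day.
TEE = BMR × activity factor = 1887.75 × 1.725 = 3256.3688 kcal/day.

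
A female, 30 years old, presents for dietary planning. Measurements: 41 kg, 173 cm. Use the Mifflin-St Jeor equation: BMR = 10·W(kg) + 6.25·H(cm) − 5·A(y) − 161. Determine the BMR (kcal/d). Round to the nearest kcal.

Mifflin-St Jeor (female): BMR = 10(41) + 6.25(173) − 5(30) − 161 = 410 + 1081.25 − 150 − 161 = 1180.25 kcal/day.

1180 kcal/d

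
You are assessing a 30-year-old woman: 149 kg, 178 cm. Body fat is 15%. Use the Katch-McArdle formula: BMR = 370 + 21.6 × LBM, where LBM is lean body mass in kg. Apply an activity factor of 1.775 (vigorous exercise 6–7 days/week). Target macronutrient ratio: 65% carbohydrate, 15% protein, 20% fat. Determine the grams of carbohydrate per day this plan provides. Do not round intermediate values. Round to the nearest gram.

LBM = 149 × (1 − 0.15) = 126.65 kg. Katch-McArdle: BMR = 370 + 21.6 × 126.65 = 3105.64 kcal/day.
TEE = 3105.64 × 1.775 = 5512.511 kcal/day.
Carbohydrate energy = 65% × 5512.511 = 3583.1322 kcal.
Carbohydrate = 3583.1322 ÷ 4 kcal/g = 895.783 g.

896 g/day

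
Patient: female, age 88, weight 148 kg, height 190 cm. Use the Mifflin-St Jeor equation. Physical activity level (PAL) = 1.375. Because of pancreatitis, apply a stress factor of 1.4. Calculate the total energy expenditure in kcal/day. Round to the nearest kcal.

Mifflin-St Jeor (female): BMR = 10(148) + 6.25(190) − 5(88) − 161 = 1480 + 1187.5 − 440 − 161 = 2066.5 kcal/day.
TEE = BMR × activity factor = 2066.5 × 1.375 = 2841.4375 kcal/day.
Apply stress factor: 2841.4375 × 1.4 = 3978.0125 kcal/day.

3978 kcal/day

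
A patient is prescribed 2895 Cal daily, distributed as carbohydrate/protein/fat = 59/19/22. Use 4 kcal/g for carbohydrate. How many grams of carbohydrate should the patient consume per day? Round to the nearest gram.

427 g/day

Carbohydrate energy = 59% × 2895 = 1708.05 kcal.
At 4 kcal/g: 1708.05 ÷ 4 = 427.0125 g.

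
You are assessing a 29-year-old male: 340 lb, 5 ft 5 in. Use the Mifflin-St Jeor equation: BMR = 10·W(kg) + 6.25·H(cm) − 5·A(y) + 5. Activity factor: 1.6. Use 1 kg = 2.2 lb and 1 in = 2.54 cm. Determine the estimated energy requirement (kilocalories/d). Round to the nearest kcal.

3900 kilocalories/d

Convert to metric: weight = 340 ÷ 2.2 = 154.5455 kg; height = (5×12 + 5) × 2.54 = 65 × 2.54 = 165.1 cm.
Mifflin-St Jeor (male): BMR = 10(154.5455) + 6.25(165.1) − 5(29) + 5 = 1545.4545 + 1031.875 − 145 + 5 = 2437.3295 kcal/day.
TEE = BMR × activity factor = 2437.3295 × 1.6 = 3899.7273 kcal/day.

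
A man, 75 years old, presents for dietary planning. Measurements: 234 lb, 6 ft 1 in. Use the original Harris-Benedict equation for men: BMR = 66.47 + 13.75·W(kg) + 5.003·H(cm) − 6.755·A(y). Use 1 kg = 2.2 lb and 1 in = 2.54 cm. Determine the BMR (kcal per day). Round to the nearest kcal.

1950 kcal per day

Convert to metric: weight = 234 ÷ 2.2 = 106.3636 kg; height = (6×12 + 1) × 2.54 = 73 × 2.54 = 185.42 cm.
Harris-Benedict: BMR = 66.47 + 13.75(106.3636) + 5.003(185.42) − 6.755(75) = 1950.0013 kcal/day.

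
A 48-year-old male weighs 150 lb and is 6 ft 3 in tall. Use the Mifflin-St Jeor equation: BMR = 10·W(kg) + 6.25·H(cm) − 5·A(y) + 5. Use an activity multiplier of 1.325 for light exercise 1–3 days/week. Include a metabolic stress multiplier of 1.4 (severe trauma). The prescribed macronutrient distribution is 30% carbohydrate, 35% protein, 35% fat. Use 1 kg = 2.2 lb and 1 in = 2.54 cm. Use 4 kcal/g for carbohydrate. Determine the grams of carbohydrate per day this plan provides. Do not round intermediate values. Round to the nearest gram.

Convert to metric: weight = 150 ÷ 2.2 = 68.1818 kg; height = (6×12 + 3) × 2.54 = 75 × 2.54 = 190.5 cm.
Mifflin-St Jeor (male): BMR = 10(68.1818) + 6.25(190.5) − 5(48) + 5 = 681.8182 + 1190.625 − 240 + 5 = 1637.4432 kcal/day.
TEE = 1637.4432 × 1.325 = 2169.6122 kcal/day.
With stress factor 1.4: 2169.6122 × 1.4 = 3037.4571 kcal/day.
Carbohydrate energy = 30% × 3037.4571 = 911.2371 kcal.
Carbohydrate = 911.2371 ÷ 4 kcal/g = 227.8093 g.

228 g/day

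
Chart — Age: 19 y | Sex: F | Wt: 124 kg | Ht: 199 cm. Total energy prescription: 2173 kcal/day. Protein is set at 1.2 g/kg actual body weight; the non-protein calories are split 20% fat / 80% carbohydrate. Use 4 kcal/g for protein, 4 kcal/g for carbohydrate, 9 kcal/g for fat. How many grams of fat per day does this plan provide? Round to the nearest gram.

Protein = 1.2 × 124 = 148.8 g → 148.8 × 4 = 595.2 kcal.
Non-protein calories = 2173 − 595.2 = 1577.8 kcal.
Fat: 20% × 1577.8 = 315.56 kcal; carbohydrate: 1262.24 kcal.
Fat: 315.56 kcal ÷ 9 kcal/g = 35.0622 g.

35 g/day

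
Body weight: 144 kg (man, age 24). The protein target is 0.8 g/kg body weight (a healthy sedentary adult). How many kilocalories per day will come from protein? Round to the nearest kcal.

461 kcal/day

Protein = 0.8 g/kg × 144 kg = 115.2 g/day.
Protein energy = 115.2 g × 4 kcal/g = 460.8 kcal/day.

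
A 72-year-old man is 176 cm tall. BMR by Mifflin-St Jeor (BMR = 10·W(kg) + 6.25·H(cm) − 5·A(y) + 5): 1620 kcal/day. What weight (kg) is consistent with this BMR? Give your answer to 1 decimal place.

87.5 kg

1620 = 10·W + 6.25(176) − 5(72) + 5
10·W = 1620 − 745 = 875, so W = 87.5 kg.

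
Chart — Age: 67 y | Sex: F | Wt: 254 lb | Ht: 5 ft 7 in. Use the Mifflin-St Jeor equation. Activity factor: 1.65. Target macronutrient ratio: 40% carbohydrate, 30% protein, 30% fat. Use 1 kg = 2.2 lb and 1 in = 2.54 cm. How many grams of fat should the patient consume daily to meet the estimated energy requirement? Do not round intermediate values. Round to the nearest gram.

Convert to metric: weight = 254 ÷ 2.2 = 115.4545 kg; height = (5×12 + 7) × 2.54 = 67 × 2.54 = 170.18 cm.
Mifflin-St Jeor (female): BMR = 10(115.4545) + 6.25(170.18) − 5(67) − 161 = 1154.5455 + 1063.625 − 335 − 161 = 1722.1705 kcal/day.
TEE = 1722.1705 × 1.65 = 2841.5813 kcal/day.
Fat energy = 30% × 2841.5813 = 852.4744 kcal.
Fat = 852.4744 ÷ 9 kcal/g = 94.7194 g.

95 g/day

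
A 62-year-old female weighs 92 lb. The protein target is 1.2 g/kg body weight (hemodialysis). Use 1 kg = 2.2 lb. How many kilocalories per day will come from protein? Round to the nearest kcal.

Weight in kg = 92 ÷ 2.2 = 41.8182 kg.
Protein = 1.2 g/kg × 41.8182 kg = 50.1818 g/day.
Protein energy = 50.1818 g × 4 kcal/g = 200.7273 kcal/day.

201 kcal/day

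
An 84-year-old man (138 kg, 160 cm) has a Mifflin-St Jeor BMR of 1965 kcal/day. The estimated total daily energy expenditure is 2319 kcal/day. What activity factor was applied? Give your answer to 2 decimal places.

Activity factor = TEE ÷ BMR = 2319 ÷ 1965 = 1.18.

1.18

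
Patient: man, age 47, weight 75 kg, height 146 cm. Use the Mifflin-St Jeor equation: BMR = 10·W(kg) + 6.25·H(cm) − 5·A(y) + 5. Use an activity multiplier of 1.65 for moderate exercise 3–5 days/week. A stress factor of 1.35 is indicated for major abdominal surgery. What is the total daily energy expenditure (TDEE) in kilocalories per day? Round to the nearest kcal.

Mifflin-St Jeor (male): BMR = 10(75) + 6.25(146) − 5(47) + 5 = 750 + 912.5 − 235 + 5 = 1432.5 kcal/day.
TEE = BMR × activity factor = 1432.5 × 1.65 = 2363.625 kcal/day.
Apply stress factor: 2363.625 × 1.35 = 3190.8938 kcal/day.

3191 kilocalories per day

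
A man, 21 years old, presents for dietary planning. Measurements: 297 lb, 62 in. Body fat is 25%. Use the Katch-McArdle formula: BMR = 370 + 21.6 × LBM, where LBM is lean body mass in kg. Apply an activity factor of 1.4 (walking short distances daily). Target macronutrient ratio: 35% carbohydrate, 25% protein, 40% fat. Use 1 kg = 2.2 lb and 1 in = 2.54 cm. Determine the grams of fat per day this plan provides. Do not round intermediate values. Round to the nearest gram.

Convert to metric: weight = 297 ÷ 2.2 = 135 kg; height = 62 × 2.54 = 157.48 cm.
LBM = 135 × (1 − 0.25) = 101.25 kg. Katch-McArdle: BMR = 370 + 21.6 × 101.25 = 2557 kcal/day.
TEE = 2557 × 1.4 = 3579.8 kcal/day.
Fat energy = 40% × 3579.8 = 1431.92 kcal.
Fat = 1431.92 ÷ 9 kcal/g = 159.1022 g.

159 g/day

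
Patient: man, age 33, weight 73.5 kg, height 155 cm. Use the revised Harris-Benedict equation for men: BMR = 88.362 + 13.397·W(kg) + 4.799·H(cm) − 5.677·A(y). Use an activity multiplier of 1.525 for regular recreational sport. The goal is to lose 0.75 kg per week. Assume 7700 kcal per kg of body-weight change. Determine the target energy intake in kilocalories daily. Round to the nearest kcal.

Harris-Benedict: BMR = 88.362 + 13.397(73.5) + 4.799(155) − 5.677(33) = 1629.5455 kcal/day.
TEE = 1629.5455 × 1.525 = 2485.0569 kcal/day.
Required daily deficit = 0.75 × 7700 ÷ 7 = 825 kcal/day.
Target intake = 2485.0569 − 825 = 1660.0569 kcal/day.

1660 kilocalories daily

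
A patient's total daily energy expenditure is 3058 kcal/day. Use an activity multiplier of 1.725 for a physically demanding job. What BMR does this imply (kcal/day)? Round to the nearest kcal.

1773 kcal/day

BMR = TEE ÷ activity factor = 3058 ÷ 1.725 = 1772.7536 kcal/day.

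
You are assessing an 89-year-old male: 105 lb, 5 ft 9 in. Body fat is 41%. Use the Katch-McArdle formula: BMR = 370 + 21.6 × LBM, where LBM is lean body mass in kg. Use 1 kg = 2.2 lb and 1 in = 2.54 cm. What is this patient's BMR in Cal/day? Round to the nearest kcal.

Convert to metric: weight = 105 ÷ 2.2 = 47.7273 kg; height = (5×12 + 9) × 2.54 = 69 × 2.54 = 175.26 cm.
LBM = 47.7273 × (1 − 0.41) = 28.1591 kg. Katch-McArdle: BMR = 370 + 21.6 × 28.1591 = 978.2364 kcal/day.

978 Cal/day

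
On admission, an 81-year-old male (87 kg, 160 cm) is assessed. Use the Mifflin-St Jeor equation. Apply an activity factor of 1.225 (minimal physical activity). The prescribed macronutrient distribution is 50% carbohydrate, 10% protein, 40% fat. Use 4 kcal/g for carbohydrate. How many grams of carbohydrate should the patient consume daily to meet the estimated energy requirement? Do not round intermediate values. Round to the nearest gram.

225 g/day

Mifflin-St Jeor (male): BMR = 10(87) + 6.25(160) − 5(81) + 5 = 870 + 1000 − 405 + 5 = 1470 kcal/day.
TEE = 1470 × 1.225 = 1800.75 kcal/day.
Carbohydrate energy = 50% × 1800.75 = 900.375 kcal.
Carbohydrate = 900.375 ÷ 4 kcal/g = 225.0938 g.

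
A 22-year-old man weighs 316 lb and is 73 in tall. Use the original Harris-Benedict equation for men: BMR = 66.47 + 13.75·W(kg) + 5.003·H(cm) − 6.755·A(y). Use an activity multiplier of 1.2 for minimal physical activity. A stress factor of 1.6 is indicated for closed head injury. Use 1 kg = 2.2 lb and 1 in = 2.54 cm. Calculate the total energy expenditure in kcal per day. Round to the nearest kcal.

5415 kcal per day

Convert to metric: weight = 316 ÷ 2.2 = 143.6364 kg; height = 73 × 2.54 = 185.42 cm.
Harris-Benedict: BMR = 66.47 + 13.75(143.6364) + 5.003(185.42) − 6.755(22) = 2820.5163 kcal/day.
TEE = BMR × activity factor = 2820.5163 × 1.2 = 3384.6195 kcal/day.
Apply stress factor: 3384.6195 × 1.6 = 5415.3912 kcal/day.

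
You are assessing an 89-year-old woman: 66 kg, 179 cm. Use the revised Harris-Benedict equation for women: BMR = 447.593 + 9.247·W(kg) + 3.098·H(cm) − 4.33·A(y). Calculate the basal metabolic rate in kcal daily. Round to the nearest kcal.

Harris-Benedict: BMR = 447.593 + 9.247(66) + 3.098(179) − 4.33(89) = 1227.067 kcal/day.

1227 kcal daily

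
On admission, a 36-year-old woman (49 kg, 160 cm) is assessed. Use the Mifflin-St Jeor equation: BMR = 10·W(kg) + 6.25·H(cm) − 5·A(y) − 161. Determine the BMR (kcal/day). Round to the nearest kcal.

Mifflin-St Jeor (female): BMR = 10(49) + 6.25(160) − 5(36) − 161 = 490 + 1000 − 180 − 161 = 1149 kcal/day.

1149 kcal/day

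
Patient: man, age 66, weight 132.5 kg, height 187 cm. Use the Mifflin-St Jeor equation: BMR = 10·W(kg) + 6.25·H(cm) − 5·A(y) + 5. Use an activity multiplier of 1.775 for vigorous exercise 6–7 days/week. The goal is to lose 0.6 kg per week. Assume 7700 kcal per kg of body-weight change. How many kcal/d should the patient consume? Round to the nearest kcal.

Mifflin-St Jeor (male): BMR = 10(132.5) + 6.25(187) − 5(66) + 5 = 1325 + 1168.75 − 330 + 5 = 2168.75 kcal/day.
TEE = 2168.75 × 1.775 = 3849.5313 kcal/day.
Required daily deficit = 0.6 × 7700 ÷ 7 = 660 kcal/day.
Target intake = 3849.5313 − 660 = 3189.5313 kcal/day.

3190 kcal/d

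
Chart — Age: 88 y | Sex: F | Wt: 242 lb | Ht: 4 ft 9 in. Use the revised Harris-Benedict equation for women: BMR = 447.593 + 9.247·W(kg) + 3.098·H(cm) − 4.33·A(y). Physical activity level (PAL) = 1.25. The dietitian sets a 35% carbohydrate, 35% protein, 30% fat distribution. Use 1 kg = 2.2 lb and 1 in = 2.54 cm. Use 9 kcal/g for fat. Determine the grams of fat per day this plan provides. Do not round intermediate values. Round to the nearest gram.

64 g/day

Convert to metric: weight = 242 ÷ 2.2 = 110 kg; height = (4×12 + 9) × 2.54 = 57 × 2.54 = 144.78 cm.
Harris-Benedict: BMR = 447.593 + 9.247(110) + 3.098(144.78) − 4.33(88) = 1532.2514 kcal/day.
TEE = 1532.2514 × 1.25 = 1915.3143 kcal/day.
Fat energy = 30% × 1915.3143 = 574.5943 kcal.
Fat = 574.5943 ÷ 9 kcal/g = 63.8438 g.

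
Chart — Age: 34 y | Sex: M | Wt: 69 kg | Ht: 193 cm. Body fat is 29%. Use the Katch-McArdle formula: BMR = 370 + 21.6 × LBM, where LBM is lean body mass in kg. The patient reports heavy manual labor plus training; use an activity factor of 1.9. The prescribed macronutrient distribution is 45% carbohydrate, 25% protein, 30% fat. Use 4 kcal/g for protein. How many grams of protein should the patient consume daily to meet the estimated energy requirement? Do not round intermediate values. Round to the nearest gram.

LBM = 69 × (1 − 0.29) = 48.99 kg. Katch-McArdle: BMR = 370 + 21.6 × 48.99 = 1428.184 kcal/day.
TEE = 1428.184 × 1.9 = 2713.5496 kcal/day.
Protein energy = 25% × 2713.5496 = 678.3874 kcal.
Protein = 678.3874 ÷ 4 kcal/g = 169.5969 g.

170 g/day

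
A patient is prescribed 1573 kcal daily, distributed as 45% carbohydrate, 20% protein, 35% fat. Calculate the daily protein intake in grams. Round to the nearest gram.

Protein energy = 20% × 1573 = 314.6 kcal.
At 4 kcal/g: 314.6 ÷ 4 = 78.65 g.

79 g/day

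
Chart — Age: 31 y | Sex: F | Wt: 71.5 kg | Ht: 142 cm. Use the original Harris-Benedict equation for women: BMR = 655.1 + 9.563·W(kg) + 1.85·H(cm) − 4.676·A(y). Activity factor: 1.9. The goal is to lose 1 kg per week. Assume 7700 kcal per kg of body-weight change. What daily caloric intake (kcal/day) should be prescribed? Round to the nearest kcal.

1668 kcal/day

Harris-Benedict: BMR = 655.1 + 9.563(71.5) + 1.85(142) − 4.676(31) = 1456.5985 kcal/day.
TEE = 1456.5985 × 1.9 = 2767.5372 kcal/day.
Required daily deficit = 1 × 7700 ÷ 7 = 1100 kcal/day.
Target intake = 2767.5372 − 1100 = 1667.5372 kcal/day.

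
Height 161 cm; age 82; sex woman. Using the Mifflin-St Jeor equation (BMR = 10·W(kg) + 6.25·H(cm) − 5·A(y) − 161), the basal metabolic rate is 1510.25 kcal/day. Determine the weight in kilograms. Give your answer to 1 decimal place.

107.5 kg

1510.25 = 10·W + 6.25(161) − 5(82) − 161
10·W = 1510.25 − 435.25 = 1075, so W = 107.5 kg.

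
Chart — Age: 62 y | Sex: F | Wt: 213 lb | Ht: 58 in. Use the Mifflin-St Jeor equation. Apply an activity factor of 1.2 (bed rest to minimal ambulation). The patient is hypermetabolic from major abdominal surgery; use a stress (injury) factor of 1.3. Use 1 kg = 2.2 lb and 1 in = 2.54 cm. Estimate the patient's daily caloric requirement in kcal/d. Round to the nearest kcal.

2212 kcal/d

Convert to metric: weight = 213 ÷ 2.2 = 96.8182 kg; height = 58 × 2.54 = 147.32 cm.
Mifflin-St Jeor (female): BMR = 10(96.8182) + 6.25(147.32) − 5(62) − 161 = 968.1818 + 920.75 − 310 − 161 = 1417.9318 kcal/day.
TEE = BMR × activity factor = 1417.9318 × 1.2 = 1701.5182 kcal/day.
Apply stress factor: 1701.5182 × 1.3 = 2211.9736 kcal/day.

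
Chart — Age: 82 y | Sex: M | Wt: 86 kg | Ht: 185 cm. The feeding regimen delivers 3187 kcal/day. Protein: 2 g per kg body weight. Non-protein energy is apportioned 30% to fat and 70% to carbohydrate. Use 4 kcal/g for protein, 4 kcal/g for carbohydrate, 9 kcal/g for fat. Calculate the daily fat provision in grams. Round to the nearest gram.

83 g/day

Protein = 2 × 86 = 172 g → 172 × 4 = 688 kcal.
Non-protein calories = 3187 − 688 = 2499 kcal.
Fat: 30% × 2499 = 749.7 kcal; carbohydrate: 1749.3 kcal.
Fat: 749.7 kcal ÷ 9 kcal/g = 83.3 g.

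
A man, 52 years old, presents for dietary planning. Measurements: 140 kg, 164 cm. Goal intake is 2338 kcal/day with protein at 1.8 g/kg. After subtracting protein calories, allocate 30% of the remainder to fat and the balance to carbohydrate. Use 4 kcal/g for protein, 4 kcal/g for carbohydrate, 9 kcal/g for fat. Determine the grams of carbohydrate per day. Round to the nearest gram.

233 g/day

Protein = 1.8 × 140 = 252 g → 252 × 4 = 1008 kcal.
Non-protein calories = 2338 − 1008 = 1330 kcal.
Fat: 30% × 1330 = 399 kcal; carbohydrate: 931 kcal.
Carbohydrate: 931 kcal ÷ 4 kcal/g = 232.75 g.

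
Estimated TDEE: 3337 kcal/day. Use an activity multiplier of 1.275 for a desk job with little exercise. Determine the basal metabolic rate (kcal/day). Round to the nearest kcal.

BMR = TEE ÷ activity factor = 3337 ÷ 1.275 = 2617.2549 kcal/day.

2617 kcal/day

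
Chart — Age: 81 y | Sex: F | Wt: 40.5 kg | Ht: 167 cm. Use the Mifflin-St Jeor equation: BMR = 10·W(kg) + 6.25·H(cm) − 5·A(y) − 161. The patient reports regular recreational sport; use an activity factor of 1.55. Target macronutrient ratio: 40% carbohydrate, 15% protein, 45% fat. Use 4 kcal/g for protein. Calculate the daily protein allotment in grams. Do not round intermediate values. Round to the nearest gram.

51 g/day

Mifflin-St Jeor (female): BMR = 10(40.5) + 6.25(167) − 5(81) − 161 = 405 + 1043.75 − 405 − 161 = 882.75 kcal/day.
TEE = 882.75 × 1.55 = 1368.2625 kcal/day.
Protein energy = 15% × 1368.2625 = 205.2394 kcal.
Protein = 205.2394 ÷ 4 kcal/g = 51.3098 g.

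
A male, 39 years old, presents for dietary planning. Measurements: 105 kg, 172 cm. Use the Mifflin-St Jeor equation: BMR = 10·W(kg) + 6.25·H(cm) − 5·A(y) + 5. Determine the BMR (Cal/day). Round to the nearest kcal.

Mifflin-St Jeor (male): BMR = 10(105) + 6.25(172) − 5(39) + 5 = 1050 + 1075 − 195 + 5 = 1935 kcal/day.

1935 Cal/day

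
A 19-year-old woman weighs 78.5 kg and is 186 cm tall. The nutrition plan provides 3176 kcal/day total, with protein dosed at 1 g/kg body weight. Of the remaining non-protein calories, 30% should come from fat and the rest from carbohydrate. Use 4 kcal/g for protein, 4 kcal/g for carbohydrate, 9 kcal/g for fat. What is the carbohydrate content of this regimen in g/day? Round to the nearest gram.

Protein = 1 × 78.5 = 78.5 g → 78.5 × 4 = 314 kcal.
Non-protein calories = 3176 − 314 = 2862 kcal.
Fat: 30% × 2862 = 858.6 kcal; carbohydrate: 2003.4 kcal.
Carbohydrate: 2003.4 kcal ÷ 4 kcal/g = 500.85 g.

501 g/day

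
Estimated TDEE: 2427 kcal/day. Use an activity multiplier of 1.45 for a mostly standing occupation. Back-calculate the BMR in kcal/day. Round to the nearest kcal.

BMR = TEE ÷ activity factor = 2427 ÷ 1.45 = 1673.7931 kcal/day.

1674 kcal/day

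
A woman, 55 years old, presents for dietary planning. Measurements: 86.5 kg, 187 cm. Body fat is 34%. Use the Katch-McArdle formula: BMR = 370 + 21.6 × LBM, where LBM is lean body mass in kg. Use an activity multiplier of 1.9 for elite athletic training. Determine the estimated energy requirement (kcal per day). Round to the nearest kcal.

LBM = 86.5 × (1 − 0.34) = 57.09 kg. Katch-McArdle: BMR = 370 + 21.6 × 57.09 = 1603.144 kcal/day.
TEE = BMR × activity factor = 1603.144 × 1.9 = 3045.9736 kcal/day.

3046 kcal per day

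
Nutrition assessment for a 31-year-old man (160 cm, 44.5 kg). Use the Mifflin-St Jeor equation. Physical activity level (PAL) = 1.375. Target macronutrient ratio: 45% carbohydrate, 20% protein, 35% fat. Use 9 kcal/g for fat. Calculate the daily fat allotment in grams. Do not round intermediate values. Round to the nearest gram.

69 g/day

Mifflin-St Jeor (male): BMR = 10(44.5) + 6.25(160) − 5(31) + 5 = 445 + 1000 − 155 + 5 = 1295 kcal/day.
TEE = 1295 × 1.375 = 1780.625 kcal/day.
Fat energy = 35% × 1780.625 = 623.2188 kcal.
Fat = 623.2188 ÷ 9 kcal/g = 69.2465 g.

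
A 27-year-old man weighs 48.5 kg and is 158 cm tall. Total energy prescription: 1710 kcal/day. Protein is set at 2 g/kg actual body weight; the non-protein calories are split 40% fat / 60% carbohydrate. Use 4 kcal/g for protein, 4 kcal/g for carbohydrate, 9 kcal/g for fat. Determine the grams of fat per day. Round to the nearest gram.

59 g/day

Protein = 2 × 48.5 = 97 g → 97 × 4 = 388 kcal.
Non-protein calories = 1710 − 388 = 1322 kcal.
Fat: 40% × 1322 = 528.8 kcal; carbohydrate: 793.2 kcal.
Fat: 528.8 kcal ÷ 9 kcal/g = 58.7556 g.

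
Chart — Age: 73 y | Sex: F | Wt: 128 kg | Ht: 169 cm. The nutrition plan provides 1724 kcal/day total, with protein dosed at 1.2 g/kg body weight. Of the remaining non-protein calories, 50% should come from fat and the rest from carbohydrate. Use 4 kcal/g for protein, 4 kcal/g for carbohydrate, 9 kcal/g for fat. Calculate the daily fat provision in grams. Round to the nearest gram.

62 g/day

Protein = 1.2 × 128 = 153.6 g → 153.6 × 4 = 614.4 kcal.
Non-protein calories = 1724 − 614.4 = 1109.6 kcal.
Fat: 50% × 1109.6 = 554.8 kcal; carbohydrate: 554.8 kcal.
Fat: 554.8 kcal ÷ 9 kcal/g = 61.6444 g.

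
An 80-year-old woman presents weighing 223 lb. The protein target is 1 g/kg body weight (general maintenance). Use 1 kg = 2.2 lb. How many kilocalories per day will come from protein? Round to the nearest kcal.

Weight in kg = 223 ÷ 2.2 = 101.3636 kg.
Protein = 1 g/kg × 101.3636 kg = 101.3636 g/day.
Protein energy = 101.3636 g × 4 kcal/g = 405.4545 kcal/day.

405 kcal/day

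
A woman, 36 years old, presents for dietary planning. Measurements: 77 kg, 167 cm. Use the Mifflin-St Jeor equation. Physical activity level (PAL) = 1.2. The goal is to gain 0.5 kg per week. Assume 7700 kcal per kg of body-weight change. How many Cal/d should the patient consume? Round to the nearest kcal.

2317 Cal/d

Mifflin-St Jeor (female): BMR = 10(77) + 6.25(167) − 5(36) − 161 = 770 + 1043.75 − 180 − 161 = 1472.75 kcal/day.
TEE = 1472.75 × 1.2 = 1767.3 kcal/day.
Required daily surplus = 0.5 × 7700 ÷ 7 = 550 kcal/day.
Target intake = 1767.3 + 550 = 2317.3 kcal/day.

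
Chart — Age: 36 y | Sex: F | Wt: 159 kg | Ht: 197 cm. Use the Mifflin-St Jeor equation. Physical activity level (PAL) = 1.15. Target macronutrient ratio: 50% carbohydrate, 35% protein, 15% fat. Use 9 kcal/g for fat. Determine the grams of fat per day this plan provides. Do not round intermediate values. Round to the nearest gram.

Mifflin-St Jeor (female): BMR = 10(159) + 6.25(197) − 5(36) − 161 = 1590 + 1231.25 − 180 − 161 = 2480.25 kcal/day.
TEE = 2480.25 × 1.15 = 2852.2875 kcal/day.
Fat energy = 15% × 2852.2875 = 427.8431 kcal.
Fat = 427.8431 ÷ 9 kcal/g = 47.5381 g.

48 g/day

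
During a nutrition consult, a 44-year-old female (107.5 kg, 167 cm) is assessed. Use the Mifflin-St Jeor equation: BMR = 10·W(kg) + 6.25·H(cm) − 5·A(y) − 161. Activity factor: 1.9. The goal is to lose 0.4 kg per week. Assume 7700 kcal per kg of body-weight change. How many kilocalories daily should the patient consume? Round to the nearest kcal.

Mifflin-St Jeor (female): BMR = 10(107.5) + 6.25(167) − 5(44) − 161 = 1075 + 1043.75 − 220 − 161 = 1737.75 kcal/day.
TEE = 1737.75 × 1.9 = 3301.725 kcal/day.
Required daily deficit = 0.4 × 7700 ÷ 7 = 440 kcal/day.
Target intake = 3301.725 − 440 = 2861.725 kcal/day.

2862 kilocalories daily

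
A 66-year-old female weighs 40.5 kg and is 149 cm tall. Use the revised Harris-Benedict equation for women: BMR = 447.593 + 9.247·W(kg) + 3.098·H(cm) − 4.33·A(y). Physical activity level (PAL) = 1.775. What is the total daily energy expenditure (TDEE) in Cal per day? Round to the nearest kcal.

Harris-Benedict: BMR = 447.593 + 9.247(40.5) + 3.098(149) − 4.33(66) = 997.9185 kcal/day.
TEE = BMR × activity factor = 997.9185 × 1.775 = 1771.3053 kcal/day.

1771 Cal per day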